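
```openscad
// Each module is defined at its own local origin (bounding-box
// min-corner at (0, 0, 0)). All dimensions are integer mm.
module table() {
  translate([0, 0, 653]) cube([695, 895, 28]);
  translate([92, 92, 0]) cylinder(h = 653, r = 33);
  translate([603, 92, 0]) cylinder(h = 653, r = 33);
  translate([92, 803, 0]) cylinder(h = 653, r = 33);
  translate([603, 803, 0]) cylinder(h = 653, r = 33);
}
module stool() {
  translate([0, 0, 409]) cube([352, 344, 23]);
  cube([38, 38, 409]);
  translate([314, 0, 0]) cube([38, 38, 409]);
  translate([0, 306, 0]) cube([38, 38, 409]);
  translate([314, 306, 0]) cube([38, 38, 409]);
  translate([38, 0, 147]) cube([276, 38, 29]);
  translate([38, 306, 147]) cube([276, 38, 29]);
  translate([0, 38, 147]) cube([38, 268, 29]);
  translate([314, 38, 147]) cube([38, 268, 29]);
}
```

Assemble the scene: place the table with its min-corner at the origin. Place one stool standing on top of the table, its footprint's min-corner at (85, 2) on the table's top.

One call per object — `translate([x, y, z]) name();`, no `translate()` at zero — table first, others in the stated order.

table();
translate([85, 2, 681]) stool();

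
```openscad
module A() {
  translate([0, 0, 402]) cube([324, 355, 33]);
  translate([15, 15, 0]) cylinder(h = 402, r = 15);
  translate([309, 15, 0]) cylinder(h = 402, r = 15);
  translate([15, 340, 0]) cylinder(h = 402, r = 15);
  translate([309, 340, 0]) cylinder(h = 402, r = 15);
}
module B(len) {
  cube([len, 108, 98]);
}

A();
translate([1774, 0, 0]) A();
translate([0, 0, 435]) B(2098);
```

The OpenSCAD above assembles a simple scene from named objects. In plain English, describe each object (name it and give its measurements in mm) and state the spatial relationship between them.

A is a four-legged stool. The seat is 324×355 mm, 33 mm thick, top at z = 435 mm. It stands on four round legs, each 30 mm in diameter, from z = 0 to the seat underside, each leg's axis is inset half a diameter from the nearest pair of seat edges (so the leg's bounding box is flush with the corner).

B is a rectangular beam 2098 mm long (x), 108 mm deep (y), 98 mm thick (z).

The beam spans the tops of two stools placed 1450 mm apart, resting at z = 435 mm.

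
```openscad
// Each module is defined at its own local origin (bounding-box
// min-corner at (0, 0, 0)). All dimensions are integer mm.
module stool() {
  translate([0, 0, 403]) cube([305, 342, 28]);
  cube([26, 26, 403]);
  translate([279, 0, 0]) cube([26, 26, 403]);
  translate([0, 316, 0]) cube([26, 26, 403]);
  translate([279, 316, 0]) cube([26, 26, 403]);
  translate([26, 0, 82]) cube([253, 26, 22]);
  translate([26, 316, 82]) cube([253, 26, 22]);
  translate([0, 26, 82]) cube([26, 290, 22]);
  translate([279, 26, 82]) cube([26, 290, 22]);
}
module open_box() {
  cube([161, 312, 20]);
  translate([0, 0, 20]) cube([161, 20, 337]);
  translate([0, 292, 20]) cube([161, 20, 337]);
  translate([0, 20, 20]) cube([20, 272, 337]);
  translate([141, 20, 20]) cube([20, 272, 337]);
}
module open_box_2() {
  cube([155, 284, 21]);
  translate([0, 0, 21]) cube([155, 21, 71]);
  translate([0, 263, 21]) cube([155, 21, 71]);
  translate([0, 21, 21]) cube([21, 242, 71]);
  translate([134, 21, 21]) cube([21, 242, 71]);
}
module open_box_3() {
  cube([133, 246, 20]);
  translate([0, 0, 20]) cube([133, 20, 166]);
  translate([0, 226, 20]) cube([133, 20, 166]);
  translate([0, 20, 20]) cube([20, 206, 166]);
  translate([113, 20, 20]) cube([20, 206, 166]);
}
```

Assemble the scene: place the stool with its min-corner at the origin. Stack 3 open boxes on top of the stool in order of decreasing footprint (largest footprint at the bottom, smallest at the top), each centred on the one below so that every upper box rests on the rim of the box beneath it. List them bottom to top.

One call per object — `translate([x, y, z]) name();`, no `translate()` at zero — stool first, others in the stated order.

stool();
translate([72, 15, 431]) open_box();
translate([75, 29, 788]) open_box_2();
translate([86, 48, 880]) open_box_3();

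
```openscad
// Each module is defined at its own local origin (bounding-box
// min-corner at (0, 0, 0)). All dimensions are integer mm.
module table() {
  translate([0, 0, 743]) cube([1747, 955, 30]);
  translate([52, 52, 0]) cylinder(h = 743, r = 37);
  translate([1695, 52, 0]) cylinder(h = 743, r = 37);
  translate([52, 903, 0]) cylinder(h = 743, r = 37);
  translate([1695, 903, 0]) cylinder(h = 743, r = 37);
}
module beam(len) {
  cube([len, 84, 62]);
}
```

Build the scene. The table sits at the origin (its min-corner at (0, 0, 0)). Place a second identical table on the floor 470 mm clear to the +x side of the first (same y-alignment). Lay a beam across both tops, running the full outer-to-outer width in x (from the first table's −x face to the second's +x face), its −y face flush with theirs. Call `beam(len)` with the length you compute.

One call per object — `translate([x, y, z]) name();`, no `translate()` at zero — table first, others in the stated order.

table();
translate([2217, 0, 0]) table();
translate([0, 0, 773]) beam(3964);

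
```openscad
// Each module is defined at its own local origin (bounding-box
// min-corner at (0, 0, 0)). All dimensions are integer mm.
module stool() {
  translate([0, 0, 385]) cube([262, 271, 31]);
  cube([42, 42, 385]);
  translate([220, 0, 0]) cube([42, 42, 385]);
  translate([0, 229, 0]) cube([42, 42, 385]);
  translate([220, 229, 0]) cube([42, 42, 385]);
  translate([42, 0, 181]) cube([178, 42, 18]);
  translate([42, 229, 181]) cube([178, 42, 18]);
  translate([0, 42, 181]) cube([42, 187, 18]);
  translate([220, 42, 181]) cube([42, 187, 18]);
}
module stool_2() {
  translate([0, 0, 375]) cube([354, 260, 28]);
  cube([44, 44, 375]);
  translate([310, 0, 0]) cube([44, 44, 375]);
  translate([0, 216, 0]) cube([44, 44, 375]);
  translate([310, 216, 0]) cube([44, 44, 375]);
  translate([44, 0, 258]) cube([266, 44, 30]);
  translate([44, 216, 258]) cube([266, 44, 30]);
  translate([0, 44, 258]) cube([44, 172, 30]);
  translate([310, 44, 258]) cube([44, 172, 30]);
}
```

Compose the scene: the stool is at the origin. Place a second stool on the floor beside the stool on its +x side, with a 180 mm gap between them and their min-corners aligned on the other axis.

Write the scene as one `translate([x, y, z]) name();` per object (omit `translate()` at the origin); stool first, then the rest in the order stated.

stool();
translate([442, 0, 0]) stool_2();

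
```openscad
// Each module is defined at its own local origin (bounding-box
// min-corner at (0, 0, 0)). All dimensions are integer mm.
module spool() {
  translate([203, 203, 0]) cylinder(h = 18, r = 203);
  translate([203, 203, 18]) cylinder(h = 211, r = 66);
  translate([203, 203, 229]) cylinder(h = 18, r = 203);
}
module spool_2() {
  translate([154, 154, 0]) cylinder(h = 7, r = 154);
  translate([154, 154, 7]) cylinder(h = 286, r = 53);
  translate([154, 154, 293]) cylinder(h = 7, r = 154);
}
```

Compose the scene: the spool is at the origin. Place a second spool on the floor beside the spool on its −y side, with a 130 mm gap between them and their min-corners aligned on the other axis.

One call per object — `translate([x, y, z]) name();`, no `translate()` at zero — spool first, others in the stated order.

spool();
translate([0, -438, 0]) spool_2();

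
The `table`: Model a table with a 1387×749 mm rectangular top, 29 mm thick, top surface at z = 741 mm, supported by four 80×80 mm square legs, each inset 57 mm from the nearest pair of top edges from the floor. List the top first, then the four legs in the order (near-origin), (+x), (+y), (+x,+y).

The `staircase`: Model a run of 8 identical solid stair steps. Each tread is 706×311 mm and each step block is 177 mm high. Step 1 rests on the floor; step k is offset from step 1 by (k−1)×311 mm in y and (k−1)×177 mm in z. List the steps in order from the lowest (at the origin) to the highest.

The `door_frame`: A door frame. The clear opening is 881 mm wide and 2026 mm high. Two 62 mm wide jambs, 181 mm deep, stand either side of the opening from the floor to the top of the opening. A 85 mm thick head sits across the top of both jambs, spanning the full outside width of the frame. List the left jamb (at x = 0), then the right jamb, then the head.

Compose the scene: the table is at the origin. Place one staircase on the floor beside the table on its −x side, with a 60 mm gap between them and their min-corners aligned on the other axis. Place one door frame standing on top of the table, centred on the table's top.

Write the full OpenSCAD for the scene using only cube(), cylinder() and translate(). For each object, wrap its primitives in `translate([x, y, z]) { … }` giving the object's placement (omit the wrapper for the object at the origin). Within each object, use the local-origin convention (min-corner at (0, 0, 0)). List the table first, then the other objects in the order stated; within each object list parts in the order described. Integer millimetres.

translate([0, 0, 712]) cube([1387, 749, 29]);
translate([57, 57, 0]) cube([80, 80, 712]);
translate([1250, 57, 0]) cube([80, 80, 712]);
translate([57, 612, 0]) cube([80, 80, 712]);
translate([1250, 612, 0]) cube([80, 80, 712]);
translate([-766, 0, 0]) {
  cube([706, 311, 177]);
  translate([0, 311, 177]) cube([706, 311, 177]);
  translate([0, 622, 354]) cube([706, 311, 177]);
  translate([0, 933, 531]) cube([706, 311, 177]);
  translate([0, 1244, 708]) cube([706, 311, 177]);
  translate([0, 1555, 885]) cube([706, 311, 177]);
  translate([0, 1866, 1062]) cube([706, 311, 177]);
  translate([0, 2177, 1239]) cube([706, 311, 177]);
}
translate([191, 284, 741]) {
  cube([62, 181, 2026]);
  translate([943, 0, 0]) cube([62, 181, 2026]);
  translate([0, 0, 2026]) cube([1005, 181, 85]);
}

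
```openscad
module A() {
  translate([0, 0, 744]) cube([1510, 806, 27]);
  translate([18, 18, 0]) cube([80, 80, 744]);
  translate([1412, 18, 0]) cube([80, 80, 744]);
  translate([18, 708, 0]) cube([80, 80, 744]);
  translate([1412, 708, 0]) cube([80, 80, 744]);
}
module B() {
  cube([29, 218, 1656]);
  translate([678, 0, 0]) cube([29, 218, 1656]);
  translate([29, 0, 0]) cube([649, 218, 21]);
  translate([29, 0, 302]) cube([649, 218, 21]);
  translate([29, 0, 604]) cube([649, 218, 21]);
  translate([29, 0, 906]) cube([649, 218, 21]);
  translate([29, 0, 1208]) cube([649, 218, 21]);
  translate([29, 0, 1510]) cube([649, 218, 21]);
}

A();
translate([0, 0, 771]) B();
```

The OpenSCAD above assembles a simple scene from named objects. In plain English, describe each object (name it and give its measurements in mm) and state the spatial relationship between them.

A is a rectangular dining table. The top is 1510×806×27 mm with its upper surface at z = 771 mm. It stands on four 80×80 mm square legs, each inset 18 mm from the nearest pair of top edges, running from the floor to the underside of the top.

B is an open bookshelf. Two side panels, each 29 mm thick, 218 mm deep and 1656 mm tall, stand 707 mm apart (outside-to-outside). Between them sit 6 shelves, each 21 mm thick and 218 mm deep, spanning the full gap between the sides. The bottom shelf rests on the floor (its underside at z = 0) and the clear gap between one shelf's top and the next shelf's underside is 281 mm.

The bookshelf is on top of the table.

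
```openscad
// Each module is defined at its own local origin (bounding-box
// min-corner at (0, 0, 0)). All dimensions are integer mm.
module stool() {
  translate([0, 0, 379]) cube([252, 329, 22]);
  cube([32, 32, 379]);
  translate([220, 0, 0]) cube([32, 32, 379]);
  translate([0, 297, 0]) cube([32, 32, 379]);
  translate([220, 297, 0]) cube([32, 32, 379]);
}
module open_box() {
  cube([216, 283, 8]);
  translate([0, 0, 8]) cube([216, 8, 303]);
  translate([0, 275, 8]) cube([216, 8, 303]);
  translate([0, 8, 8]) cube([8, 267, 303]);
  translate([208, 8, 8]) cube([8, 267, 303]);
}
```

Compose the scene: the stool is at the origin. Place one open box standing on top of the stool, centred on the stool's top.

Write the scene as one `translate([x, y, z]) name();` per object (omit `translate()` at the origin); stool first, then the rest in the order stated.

stool();
translate([18, 23, 401]) open_box();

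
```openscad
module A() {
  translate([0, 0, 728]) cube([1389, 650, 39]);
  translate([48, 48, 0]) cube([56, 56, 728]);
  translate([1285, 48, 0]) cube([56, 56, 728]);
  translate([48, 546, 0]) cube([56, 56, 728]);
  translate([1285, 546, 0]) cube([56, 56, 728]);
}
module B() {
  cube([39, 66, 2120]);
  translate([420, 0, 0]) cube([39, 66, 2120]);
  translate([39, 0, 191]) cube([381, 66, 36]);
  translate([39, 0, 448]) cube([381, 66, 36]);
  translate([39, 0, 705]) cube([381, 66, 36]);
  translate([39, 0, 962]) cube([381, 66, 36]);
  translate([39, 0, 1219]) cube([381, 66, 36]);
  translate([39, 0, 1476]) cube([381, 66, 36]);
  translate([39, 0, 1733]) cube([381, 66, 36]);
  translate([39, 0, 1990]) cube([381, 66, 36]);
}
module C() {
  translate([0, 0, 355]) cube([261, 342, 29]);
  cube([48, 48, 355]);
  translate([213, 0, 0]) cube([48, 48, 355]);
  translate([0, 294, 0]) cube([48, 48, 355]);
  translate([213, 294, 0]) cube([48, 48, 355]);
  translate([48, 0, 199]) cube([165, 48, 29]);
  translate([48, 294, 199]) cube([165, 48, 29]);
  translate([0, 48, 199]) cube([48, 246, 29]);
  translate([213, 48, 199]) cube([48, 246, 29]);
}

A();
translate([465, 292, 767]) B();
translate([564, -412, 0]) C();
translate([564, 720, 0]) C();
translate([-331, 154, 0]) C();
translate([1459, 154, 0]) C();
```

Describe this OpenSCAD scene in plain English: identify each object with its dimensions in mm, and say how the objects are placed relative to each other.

A is a rectangular dining table. The top is 1389×650×39 mm with its upper surface at z = 767 mm. It stands on four 56×56 mm square legs, each inset 48 mm from the nearest pair of top edges, running from the floor to the underside of the top.

B is a wooden ladder with two side rails of 39×66 mm section and 2120 mm height, set 459 mm apart overall. Between them run 8 rectangular rungs (66 mm deep, 36 mm thick), front faces flush with the rails' −y face. The bottom of the first rung is 191 mm above the floor and each subsequent rung is 257 mm higher than the one below.

C is a four-legged stool. The seat is 261×342 mm, 29 mm thick, top at z = 384 mm. It stands on four square legs, each 48×48 mm in cross-section, from z = 0 to the seat underside, each flush with a corner of the seat. Four stretchers, 48 mm wide and 29 mm tall, connect adjacent legs with their undersides at z = 199 mm, each running between the inner faces of the legs it joins and aligned with the legs' outer faces on the other axis.

The ladder is on top of the table, centred. Four stools sit around the table at the −y, +y, −x, +x sides.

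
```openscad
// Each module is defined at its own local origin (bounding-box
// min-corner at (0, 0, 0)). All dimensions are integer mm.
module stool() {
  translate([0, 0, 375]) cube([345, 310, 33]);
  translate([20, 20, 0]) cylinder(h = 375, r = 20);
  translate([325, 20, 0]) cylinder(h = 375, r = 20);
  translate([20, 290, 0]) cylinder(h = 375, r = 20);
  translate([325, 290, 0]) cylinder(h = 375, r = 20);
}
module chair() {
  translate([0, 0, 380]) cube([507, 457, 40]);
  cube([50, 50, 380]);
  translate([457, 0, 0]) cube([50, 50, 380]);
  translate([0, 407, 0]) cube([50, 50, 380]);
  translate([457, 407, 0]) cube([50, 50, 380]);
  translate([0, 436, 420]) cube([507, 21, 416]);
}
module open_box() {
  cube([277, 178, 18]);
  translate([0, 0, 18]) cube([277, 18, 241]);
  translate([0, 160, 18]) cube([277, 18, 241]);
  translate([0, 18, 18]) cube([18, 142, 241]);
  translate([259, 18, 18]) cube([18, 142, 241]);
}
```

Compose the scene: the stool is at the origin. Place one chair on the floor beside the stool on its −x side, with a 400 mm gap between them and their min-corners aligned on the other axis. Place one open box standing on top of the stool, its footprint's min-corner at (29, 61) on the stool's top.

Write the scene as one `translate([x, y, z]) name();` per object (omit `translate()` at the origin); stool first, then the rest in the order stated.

stool();
translate([-907, 0, 0]) chair();
translate([29, 61, 408]) open_box();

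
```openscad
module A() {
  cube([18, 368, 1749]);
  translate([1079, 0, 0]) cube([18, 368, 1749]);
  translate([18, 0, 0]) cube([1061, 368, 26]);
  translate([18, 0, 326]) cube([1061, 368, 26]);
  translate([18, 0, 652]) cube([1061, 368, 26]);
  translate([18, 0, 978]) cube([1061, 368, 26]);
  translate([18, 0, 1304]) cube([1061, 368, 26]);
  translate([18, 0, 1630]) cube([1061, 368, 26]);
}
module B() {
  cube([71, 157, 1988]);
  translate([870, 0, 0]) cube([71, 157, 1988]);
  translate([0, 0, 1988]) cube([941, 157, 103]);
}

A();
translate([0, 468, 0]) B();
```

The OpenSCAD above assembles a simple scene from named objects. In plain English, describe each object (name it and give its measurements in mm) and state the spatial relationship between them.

A is an open bookshelf. Two side panels, each 18 mm thick, 368 mm deep and 1749 mm tall, stand 1097 mm apart (outside-to-outside). Between them sit 6 shelves, each 26 mm thick and 368 mm deep, spanning the full gap between the sides. The bottom shelf rests on the floor (its underside at z = 0) and the clear gap between one shelf's top and the next shelf's underside is 300 mm.

B is a door frame. The clear opening is 799 mm wide and 1988 mm high. Two 71 mm wide jambs, 157 mm deep, stand either side of the opening from the floor to the top of the opening. A 103 mm thick head sits across the top of both jambs, spanning the full outside width of the frame.

The door frame is on the floor beside the bookshelf on its +y side.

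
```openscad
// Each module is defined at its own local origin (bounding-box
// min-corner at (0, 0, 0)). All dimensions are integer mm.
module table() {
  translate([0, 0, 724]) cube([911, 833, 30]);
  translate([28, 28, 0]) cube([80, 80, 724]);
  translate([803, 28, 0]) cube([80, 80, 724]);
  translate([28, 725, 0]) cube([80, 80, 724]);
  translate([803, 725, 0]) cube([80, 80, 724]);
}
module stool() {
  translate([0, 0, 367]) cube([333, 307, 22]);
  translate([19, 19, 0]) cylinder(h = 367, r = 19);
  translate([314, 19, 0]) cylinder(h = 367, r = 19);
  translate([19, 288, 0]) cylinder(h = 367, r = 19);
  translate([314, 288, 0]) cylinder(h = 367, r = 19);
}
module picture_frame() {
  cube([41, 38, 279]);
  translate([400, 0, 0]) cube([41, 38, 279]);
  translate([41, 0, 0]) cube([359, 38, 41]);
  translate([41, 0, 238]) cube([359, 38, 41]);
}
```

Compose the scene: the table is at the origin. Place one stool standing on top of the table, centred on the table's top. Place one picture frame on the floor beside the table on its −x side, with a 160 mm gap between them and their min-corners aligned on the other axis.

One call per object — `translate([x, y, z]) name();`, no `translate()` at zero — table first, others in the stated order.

table();
translate([289, 263, 754]) stool();
translate([-601, 0, 0]) picture_frame();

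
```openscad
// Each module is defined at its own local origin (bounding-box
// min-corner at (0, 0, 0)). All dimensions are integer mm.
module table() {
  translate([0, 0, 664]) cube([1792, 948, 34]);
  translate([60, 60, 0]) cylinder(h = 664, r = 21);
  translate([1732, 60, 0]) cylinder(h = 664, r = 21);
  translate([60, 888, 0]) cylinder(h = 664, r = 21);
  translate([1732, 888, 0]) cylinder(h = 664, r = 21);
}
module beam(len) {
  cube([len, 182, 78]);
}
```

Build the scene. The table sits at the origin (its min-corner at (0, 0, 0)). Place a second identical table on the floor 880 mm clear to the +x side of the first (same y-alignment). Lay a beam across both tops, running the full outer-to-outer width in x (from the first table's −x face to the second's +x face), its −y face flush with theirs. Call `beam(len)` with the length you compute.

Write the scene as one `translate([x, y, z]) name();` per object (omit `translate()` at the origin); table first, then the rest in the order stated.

table();
translate([2672, 0, 0]) table();
translate([0, 0, 698]) beam(4464);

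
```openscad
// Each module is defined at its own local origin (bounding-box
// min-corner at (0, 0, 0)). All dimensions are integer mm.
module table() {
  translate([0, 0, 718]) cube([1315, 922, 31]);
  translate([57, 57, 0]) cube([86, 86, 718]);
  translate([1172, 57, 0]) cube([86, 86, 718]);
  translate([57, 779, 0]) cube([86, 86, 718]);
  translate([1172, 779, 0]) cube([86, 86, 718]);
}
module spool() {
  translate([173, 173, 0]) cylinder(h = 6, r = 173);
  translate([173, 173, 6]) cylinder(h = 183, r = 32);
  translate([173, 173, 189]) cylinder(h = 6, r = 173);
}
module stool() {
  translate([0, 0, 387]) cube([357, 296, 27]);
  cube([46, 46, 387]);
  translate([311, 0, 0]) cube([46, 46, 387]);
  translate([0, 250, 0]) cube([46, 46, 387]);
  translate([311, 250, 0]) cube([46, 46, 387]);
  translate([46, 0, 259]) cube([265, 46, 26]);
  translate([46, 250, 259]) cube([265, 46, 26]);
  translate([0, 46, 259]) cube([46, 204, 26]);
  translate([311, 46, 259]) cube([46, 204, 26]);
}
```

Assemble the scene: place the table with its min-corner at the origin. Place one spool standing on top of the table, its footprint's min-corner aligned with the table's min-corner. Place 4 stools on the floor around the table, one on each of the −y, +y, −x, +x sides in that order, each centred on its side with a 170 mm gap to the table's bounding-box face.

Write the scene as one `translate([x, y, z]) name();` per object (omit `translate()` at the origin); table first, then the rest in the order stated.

table();
translate([0, 0, 749]) spool();
translate([479, -466, 0]) stool();
translate([479, 1092, 0]) stool();
translate([-527, 313, 0]) stool();
translate([1485, 313, 0]) stool();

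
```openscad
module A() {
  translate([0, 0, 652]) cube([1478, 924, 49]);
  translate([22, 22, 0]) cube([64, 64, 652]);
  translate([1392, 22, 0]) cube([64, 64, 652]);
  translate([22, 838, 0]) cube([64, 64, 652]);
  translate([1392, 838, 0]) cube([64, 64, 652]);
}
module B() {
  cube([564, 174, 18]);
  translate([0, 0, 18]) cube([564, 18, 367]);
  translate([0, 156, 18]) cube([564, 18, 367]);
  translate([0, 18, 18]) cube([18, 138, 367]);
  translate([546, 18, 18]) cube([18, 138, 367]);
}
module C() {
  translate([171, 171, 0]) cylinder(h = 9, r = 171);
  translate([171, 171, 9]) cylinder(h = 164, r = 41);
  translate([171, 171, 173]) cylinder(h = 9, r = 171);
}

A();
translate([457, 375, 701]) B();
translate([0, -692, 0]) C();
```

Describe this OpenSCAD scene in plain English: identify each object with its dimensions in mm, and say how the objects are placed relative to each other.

A is a table: top 1478 mm (x) × 924 mm (y), 49 mm thick, upper face at z = 701 mm, on four 64×64 mm square legs, each inset 22 mm from the nearest pair of top edges, running from z = 0 to the bottom of the top.

B is an open storage box with external size 564×174×385 mm and wall thickness 18 mm (the base is also 18 mm thick). The base covers the whole footprint; the four walls stand on the base, with the y-facing walls full-width and the x-facing walls fitting between their inner faces.

C is a spool: two coaxial disc flanges of radius 171 mm and thickness 9 mm, joined by a core cylinder of radius 41 mm and height 164 mm. The lower flange rests on z = 0 and the three cylinders share a vertical axis.

The open box is on top of the table, centred. The spool is on the floor beside the table on its −y side.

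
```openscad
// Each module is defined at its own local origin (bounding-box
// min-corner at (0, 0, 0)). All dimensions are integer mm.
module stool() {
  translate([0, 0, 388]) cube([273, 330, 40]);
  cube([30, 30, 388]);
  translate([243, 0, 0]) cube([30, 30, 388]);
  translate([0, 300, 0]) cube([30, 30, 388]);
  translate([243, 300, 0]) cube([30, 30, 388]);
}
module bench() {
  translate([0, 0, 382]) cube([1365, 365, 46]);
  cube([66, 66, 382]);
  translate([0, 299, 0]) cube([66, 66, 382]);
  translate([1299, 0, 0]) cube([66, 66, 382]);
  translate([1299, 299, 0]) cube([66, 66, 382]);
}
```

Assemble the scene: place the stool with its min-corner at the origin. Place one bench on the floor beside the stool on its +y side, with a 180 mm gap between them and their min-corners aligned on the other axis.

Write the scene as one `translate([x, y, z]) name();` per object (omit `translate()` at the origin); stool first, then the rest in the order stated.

stool();
translate([0, 510, 0]) bench();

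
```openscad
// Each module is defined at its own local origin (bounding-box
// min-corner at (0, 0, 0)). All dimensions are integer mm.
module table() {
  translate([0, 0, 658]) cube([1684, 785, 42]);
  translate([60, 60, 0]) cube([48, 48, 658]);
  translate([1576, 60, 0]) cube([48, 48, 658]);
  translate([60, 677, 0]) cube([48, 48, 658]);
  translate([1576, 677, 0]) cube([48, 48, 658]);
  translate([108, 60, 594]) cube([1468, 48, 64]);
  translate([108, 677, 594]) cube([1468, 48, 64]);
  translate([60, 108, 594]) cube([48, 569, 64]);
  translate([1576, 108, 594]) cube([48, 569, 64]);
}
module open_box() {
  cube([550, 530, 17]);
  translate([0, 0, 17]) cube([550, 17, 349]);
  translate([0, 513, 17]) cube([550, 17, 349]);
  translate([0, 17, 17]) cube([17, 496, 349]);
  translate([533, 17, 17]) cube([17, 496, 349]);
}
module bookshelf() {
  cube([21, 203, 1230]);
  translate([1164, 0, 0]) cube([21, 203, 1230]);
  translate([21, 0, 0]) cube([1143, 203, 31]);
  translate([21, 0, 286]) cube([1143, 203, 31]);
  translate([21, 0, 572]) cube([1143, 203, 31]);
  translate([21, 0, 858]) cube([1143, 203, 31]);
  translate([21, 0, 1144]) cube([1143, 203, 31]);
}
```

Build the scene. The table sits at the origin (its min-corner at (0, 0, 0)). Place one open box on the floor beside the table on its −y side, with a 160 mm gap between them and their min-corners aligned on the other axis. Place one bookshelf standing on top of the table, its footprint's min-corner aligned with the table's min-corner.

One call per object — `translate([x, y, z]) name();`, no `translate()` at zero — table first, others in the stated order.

table();
translate([0, -690, 0]) open_box();
translate([0, 0, 700]) bookshelf();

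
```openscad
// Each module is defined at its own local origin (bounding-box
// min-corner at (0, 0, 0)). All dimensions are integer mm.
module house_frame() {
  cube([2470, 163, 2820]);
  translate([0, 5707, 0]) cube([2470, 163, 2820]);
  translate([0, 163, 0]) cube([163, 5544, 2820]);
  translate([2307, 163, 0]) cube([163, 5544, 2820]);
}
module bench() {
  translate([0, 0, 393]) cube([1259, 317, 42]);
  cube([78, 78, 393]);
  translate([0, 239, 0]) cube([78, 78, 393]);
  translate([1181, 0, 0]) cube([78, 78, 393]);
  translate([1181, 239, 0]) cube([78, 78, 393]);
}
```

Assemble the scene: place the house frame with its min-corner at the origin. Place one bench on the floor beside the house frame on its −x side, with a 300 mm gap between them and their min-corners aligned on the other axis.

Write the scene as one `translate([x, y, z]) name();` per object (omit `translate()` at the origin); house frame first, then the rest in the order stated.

house_frame();
translate([-1559, 0, 0]) bench();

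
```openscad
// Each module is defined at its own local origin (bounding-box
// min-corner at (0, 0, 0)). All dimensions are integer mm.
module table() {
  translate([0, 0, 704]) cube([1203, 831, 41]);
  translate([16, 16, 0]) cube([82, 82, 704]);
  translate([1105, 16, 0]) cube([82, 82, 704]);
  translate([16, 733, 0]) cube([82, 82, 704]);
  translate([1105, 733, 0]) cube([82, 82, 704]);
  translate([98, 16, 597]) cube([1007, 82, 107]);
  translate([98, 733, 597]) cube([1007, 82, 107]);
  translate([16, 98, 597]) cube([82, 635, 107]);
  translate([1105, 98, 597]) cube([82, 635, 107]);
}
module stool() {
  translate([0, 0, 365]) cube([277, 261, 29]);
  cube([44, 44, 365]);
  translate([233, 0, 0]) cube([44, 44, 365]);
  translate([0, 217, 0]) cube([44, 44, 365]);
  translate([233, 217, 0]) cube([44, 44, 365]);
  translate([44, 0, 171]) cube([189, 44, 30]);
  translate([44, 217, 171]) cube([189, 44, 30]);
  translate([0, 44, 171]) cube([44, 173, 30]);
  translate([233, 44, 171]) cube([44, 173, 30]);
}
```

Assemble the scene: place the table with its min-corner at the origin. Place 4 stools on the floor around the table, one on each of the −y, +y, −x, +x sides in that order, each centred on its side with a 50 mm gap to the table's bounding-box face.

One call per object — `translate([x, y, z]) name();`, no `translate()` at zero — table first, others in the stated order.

table();
translate([463, -311, 0]) stool();
translate([463, 881, 0]) stool();
translate([-327, 285, 0]) stool();
translate([1253, 285, 0]) stool();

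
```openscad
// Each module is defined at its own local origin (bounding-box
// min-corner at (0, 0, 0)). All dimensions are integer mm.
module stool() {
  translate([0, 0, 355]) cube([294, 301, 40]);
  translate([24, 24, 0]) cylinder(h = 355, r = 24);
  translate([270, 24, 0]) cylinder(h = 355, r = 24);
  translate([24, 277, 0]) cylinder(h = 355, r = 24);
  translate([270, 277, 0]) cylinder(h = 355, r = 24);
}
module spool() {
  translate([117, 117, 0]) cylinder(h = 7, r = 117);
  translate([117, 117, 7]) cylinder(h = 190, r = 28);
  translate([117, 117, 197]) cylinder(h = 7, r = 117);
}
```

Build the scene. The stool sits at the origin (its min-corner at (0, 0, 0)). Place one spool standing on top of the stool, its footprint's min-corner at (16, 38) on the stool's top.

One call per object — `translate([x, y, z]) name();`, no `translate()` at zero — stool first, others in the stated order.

stool();
translate([16, 38, 395]) spool();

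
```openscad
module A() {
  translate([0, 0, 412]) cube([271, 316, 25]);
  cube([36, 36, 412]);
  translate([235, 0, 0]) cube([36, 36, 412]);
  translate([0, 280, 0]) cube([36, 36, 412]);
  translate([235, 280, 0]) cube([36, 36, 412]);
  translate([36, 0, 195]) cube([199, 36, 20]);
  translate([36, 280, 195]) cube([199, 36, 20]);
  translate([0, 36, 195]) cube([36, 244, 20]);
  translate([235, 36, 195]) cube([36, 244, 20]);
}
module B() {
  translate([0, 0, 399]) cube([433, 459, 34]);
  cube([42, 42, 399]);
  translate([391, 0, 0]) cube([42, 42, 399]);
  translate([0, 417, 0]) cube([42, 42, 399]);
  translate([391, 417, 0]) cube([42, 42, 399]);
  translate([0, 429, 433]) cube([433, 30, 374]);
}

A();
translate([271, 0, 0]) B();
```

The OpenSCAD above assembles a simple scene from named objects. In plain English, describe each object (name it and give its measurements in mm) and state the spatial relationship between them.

A is a simple wooden stool: a rectangular seat 271 mm (x) by 316 mm (y), 25 mm thick, top face at z = 437 mm, on four square legs, each 36×36 mm in cross-section. The legs rest on z = 0, each flush with a corner of the seat. Four stretchers, 36 mm wide and 20 mm tall, connect adjacent legs with their undersides at z = 195 mm, each running between the inner faces of the legs it joins and aligned with the legs' outer faces on the other axis.

B is a chair: 433×459 mm seat, 34 mm thick, top at z = 433 mm, on four 42 mm square corner legs flush with the seat edges. A 30 mm thick backrest slab spans the full seat width, extending 374 mm above the seat top, its back face flush with the seat's +y edge.

The chair is against the stool's +x side, with their −y faces flush.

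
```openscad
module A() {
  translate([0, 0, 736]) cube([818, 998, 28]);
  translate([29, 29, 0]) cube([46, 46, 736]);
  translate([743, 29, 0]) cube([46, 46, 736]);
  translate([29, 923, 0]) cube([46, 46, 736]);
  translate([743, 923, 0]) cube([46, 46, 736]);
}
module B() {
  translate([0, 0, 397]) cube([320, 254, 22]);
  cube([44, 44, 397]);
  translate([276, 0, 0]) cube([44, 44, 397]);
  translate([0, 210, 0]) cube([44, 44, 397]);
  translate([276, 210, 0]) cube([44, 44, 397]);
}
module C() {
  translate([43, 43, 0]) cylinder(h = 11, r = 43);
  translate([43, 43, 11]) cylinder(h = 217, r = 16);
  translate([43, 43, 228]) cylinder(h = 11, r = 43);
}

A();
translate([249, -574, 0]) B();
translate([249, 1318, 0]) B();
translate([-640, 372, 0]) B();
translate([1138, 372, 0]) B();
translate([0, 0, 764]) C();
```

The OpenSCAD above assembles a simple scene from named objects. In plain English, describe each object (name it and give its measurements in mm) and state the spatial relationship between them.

A is a table with a 818×998 mm rectangular top, 28 mm thick, top surface at z = 764 mm, supported by four 46×46 mm square legs, each inset 29 mm from the nearest pair of top edges, running from the floor.

B is a simple wooden stool: a rectangular seat 320 mm (x) by 254 mm (y), 22 mm thick, top face at z = 419 mm, on four square legs, each 44×44 mm in cross-section. The legs rest on z = 0, each flush with a corner of the seat.

C is a spool: two coaxial disc flanges of radius 43 mm and thickness 11 mm, joined by a core cylinder of radius 16 mm and height 217 mm. The lower flange rests on z = 0 and the three cylinders share a vertical axis.

Four stools sit around the table at the −y, +y, −x, +x sides. The spool is on top of the table.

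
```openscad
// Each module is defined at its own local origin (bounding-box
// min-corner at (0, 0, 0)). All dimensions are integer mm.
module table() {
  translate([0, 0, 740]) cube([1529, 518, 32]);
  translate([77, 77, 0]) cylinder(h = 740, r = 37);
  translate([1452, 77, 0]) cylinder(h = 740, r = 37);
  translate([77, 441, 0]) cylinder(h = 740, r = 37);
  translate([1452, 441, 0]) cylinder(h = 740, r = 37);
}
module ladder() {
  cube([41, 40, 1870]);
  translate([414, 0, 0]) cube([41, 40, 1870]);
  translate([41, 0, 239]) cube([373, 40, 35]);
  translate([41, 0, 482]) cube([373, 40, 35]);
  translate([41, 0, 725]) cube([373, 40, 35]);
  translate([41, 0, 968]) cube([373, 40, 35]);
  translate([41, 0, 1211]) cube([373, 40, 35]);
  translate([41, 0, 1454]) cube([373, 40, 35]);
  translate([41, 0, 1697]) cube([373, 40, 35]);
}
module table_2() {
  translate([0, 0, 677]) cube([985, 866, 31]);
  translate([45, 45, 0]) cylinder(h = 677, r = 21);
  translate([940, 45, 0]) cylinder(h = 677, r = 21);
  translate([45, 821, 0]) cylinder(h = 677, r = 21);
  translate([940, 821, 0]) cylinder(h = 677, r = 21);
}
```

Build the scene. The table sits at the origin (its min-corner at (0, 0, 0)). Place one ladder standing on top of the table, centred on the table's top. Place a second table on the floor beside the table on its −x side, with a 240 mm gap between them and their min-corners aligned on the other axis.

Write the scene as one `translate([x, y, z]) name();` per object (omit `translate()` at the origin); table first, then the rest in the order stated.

table();
translate([537, 239, 772]) ladder();
translate([-1225, 0, 0]) table_2();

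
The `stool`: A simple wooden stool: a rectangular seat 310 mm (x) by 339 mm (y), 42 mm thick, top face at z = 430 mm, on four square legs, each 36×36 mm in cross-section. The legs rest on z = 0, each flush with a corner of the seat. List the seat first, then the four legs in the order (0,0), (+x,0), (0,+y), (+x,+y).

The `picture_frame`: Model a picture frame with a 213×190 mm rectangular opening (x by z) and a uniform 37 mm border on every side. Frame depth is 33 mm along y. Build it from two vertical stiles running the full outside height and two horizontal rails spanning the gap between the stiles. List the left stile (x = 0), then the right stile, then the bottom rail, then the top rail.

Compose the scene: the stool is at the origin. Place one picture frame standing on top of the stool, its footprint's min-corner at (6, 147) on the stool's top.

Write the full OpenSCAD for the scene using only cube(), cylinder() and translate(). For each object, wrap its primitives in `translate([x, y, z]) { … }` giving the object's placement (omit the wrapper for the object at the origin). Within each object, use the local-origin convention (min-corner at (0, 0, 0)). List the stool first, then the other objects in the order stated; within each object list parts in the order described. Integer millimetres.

translate([0, 0, 388]) cube([310, 339, 42]);
cube([36, 36, 388]);
translate([274, 0, 0]) cube([36, 36, 388]);
translate([0, 303, 0]) cube([36, 36, 388]);
translate([274, 303, 0]) cube([36, 36, 388]);
translate([6, 147, 430]) {
  cube([37, 33, 264]);
  translate([250, 0, 0]) cube([37, 33, 264]);
  translate([37, 0, 0]) cube([213, 33, 37]);
  translate([37, 0, 227]) cube([213, 33, 37]);
}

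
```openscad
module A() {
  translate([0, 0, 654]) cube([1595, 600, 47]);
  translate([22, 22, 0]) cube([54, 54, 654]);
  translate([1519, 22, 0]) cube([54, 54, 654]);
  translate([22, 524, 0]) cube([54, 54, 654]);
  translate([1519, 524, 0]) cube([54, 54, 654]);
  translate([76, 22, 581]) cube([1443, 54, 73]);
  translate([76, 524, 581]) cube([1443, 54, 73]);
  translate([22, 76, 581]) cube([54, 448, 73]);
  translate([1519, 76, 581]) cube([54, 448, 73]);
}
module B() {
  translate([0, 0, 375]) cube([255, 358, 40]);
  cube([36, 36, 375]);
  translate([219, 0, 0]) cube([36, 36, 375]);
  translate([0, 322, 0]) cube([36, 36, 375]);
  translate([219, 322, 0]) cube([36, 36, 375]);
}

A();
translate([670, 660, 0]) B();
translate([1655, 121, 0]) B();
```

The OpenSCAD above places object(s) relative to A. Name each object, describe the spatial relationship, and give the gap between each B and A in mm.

A is a table. B is a stool. Two stools sit around the table at the +y, +x sides. The gap between each stool and the table is 60 mm.

Each stool's nearest face is 60 mm from the table's bounding box.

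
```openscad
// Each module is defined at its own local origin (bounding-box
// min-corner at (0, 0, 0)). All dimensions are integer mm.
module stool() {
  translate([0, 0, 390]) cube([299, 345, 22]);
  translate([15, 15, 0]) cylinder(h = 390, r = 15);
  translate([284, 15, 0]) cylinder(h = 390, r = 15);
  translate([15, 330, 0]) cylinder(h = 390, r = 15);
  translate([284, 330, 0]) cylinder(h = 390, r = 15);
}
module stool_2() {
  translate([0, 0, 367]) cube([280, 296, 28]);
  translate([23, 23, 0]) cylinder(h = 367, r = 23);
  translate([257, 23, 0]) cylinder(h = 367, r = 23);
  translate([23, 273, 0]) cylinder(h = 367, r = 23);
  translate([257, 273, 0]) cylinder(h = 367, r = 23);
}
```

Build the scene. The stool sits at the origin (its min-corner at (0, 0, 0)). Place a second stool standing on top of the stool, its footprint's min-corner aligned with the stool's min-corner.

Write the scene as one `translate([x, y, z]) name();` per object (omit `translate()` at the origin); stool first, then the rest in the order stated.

stool();
translate([0, 0, 412]) stool_2();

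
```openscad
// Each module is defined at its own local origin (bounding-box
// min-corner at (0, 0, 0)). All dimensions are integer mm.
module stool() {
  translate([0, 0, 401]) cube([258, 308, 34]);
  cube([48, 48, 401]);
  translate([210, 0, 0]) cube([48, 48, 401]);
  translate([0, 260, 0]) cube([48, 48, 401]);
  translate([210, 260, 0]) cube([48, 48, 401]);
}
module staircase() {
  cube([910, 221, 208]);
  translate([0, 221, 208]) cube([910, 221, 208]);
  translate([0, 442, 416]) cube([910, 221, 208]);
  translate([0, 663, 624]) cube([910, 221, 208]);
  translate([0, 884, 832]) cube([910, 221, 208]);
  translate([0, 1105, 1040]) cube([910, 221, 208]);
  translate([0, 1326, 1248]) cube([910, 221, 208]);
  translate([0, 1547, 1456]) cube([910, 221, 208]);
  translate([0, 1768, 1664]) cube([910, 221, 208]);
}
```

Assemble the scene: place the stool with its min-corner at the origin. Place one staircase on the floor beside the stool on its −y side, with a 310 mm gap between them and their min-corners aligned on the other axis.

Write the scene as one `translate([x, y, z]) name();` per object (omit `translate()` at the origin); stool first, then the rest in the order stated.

stool();
translate([0, -2299, 0]) staircase();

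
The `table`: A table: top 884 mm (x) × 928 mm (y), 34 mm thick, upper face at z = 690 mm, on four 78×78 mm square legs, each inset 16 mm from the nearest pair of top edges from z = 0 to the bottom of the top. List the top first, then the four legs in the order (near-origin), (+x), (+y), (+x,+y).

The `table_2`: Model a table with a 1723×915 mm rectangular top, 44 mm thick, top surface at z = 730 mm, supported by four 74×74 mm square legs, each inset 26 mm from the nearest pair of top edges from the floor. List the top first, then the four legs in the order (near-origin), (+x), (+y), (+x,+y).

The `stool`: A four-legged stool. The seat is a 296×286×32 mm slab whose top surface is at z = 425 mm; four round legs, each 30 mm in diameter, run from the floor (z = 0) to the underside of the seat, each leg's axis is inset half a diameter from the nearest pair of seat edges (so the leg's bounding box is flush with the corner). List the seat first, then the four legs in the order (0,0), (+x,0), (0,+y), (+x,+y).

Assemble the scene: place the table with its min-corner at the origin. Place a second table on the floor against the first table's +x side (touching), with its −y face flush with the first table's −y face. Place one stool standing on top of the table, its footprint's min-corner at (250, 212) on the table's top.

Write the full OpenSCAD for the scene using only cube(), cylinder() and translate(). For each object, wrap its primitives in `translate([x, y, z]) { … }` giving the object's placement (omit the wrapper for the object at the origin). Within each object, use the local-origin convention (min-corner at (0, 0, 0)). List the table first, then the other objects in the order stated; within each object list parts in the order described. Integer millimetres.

translate([0, 0, 656]) cube([884, 928, 34]);
translate([16, 16, 0]) cube([78, 78, 656]);
translate([790, 16, 0]) cube([78, 78, 656]);
translate([16, 834, 0]) cube([78, 78, 656]);
translate([790, 834, 0]) cube([78, 78, 656]);
translate([884, 0, 0]) {
  translate([0, 0, 686]) cube([1723, 915, 44]);
  translate([26, 26, 0]) cube([74, 74, 686]);
  translate([1623, 26, 0]) cube([74, 74, 686]);
  translate([26, 815, 0]) cube([74, 74, 686]);
  translate([1623, 815, 0]) cube([74, 74, 686]);
}
translate([250, 212, 690]) {
  translate([0, 0, 393]) cube([296, 286, 32]);
  translate([15, 15, 0]) cylinder(h = 393, r = 15);
  translate([281, 15, 0]) cylinder(h = 393, r = 15);
  translate([15, 271, 0]) cylinder(h = 393, r = 15);
  translate([281, 271, 0]) cylinder(h = 393, r = 15);
}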